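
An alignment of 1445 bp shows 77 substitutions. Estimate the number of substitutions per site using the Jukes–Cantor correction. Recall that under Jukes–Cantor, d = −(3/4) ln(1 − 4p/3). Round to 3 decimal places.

p = 77/1445 ≈ 0.053287.
d = −(3/4) ln(1 − 4p/3) = −0.75 ln(1 − 0.071049) = −0.75 ln(0.928951)
  = −0.75 × (-0.073699) = 0.055274 substitutions/site.

0.055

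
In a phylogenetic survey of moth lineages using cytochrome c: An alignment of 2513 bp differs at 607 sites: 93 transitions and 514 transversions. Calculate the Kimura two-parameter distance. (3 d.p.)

0.295

P = 93/2513 ≈ 0.037008 and Q = 514/2513 ≈ 0.204536.
Under the Kimura two-parameter model, d = −½ ln(1 − 2P − Q) − ¼ ln(1 − 2Q).
1 − 2P − Q = 0.721448, giving −½ ln(0.721448) = 0.163247.
1 − 2Q = 0.590928, giving −¼ ln(0.590928) = 0.131515.
d = 0.163247 + 0.131515 = 0.294762.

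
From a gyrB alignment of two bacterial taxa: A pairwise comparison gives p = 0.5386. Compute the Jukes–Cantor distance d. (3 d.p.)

d = −(3/4) ln(1 − 4p/3) = −0.75 ln(1 − 0.718133) = −0.75 ln(0.281867)
  = −0.75 × (-1.266320) = 0.949740 substitutions/site.

0.950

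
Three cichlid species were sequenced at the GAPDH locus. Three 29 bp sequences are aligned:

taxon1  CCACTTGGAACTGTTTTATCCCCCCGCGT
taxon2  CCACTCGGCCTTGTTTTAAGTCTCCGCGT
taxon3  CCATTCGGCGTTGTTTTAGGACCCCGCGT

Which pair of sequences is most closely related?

taxon1–taxon2: 8/29 differ, p = 0.276, d = 0.344.
taxon1–taxon3: 8/29 differ, p = 0.276, d = 0.344.
taxon2–taxon3: 5/29 differ, p = 0.172, d = 0.196.
The smallest distance is between taxon2 and taxon3.

taxon2 and taxon3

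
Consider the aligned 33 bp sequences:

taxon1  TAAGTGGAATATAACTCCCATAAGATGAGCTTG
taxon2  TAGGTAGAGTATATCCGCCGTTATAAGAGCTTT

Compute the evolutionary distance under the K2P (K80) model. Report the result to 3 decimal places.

0.445

Of 33 sites, 5 differences are transitions and 6 are transversions, so P = 5/33 ≈ 0.151515 and Q = 6/33 ≈ 0.181818.
Under the Kimura two-parameter model, d = −½ ln(1 − 2P − Q) − ¼ ln(1 − 2Q).
1 − 2P − Q = 0.515152, giving −½ ln(0.515152) = 0.331647.
1 − 2Q = 0.636364, giving −¼ ln(0.636364) = 0.112996.
d = 0.331647 + 0.112996 = 0.444643.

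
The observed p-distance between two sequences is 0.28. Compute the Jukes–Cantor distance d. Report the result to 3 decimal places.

d = −(3/4) ln(1 − 4p/3) = −0.75 ln(1 − 0.373333) = −0.75 ln(0.626667)
  = −0.75 × (-0.467340) = 0.350505 substitutions/site.

0.351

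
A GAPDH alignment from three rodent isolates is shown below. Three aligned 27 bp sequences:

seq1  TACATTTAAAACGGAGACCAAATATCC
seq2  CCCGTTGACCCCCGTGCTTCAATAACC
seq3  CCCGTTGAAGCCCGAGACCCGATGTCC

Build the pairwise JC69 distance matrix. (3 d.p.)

seq1–seq2: 14/27 sites differ → p ≈ 0.518519, d = −0.75 ln(1 − 0.691359) = 0.881682 ≈ 0.882.
seq1–seq3: 10/27 sites differ → p ≈ 0.37037, d = −0.75 ln(1 − 0.493827) = 0.510658 ≈ 0.511.
seq2–seq3: 9/27 sites differ → p ≈ 0.333333, d = −0.75 ln(1 − 0.444444) = 0.440839 ≈ 0.441.

d(seq1,seq2) = 0.882, d(seq1,seq3) = 0.511, d(seq2,seq3) = 0.441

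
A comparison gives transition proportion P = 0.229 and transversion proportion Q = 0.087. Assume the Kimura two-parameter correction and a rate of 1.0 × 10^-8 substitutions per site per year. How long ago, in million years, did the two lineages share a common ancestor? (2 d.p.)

Under the Kimura two-parameter model, d = −½ ln(1 − 2P − Q) − ¼ ln(1 − 2Q).
1 − 2P − Q = 0.455, giving −½ ln(0.455) = 0.393729.
1 − 2Q = 0.826, giving −¼ ln(0.826) = 0.047790.
d = 0.393729 + 0.047790 = 0.441519.
Under a molecular clock d = 2μt, so t = d/(2μ) = 0.441519 / (2 × 1.0 × 10^-8) = 22.08 million years.

22.08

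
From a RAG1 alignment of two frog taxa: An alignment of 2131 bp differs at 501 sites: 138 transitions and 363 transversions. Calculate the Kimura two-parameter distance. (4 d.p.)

0.2824

P = 138/2131 ≈ 0.064758 and Q = 363/2131 ≈ 0.170343.
Under the Kimura two-parameter model, d = −½ ln(1 − 2P − Q) − ¼ ln(1 − 2Q).
1 − 2P − Q = 0.700141, giving −½ ln(0.700141) = 0.178237.
1 − 2Q = 0.659314, giving −¼ ln(0.659314) = 0.104139.
d = 0.178237 + 0.104139 = 0.282376.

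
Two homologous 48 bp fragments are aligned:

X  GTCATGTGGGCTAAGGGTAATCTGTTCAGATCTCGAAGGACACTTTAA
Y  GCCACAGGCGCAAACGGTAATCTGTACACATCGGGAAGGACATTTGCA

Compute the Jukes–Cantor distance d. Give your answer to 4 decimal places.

The sequences differ at 14 of 48 sites, so p = 14/48 ≈ 0.291667.
d = −(3/4) ln(1 − 4p/3) = −0.75 ln(1 − 0.388889) = −0.75 ln(0.611111)
  = −0.75 × (-0.492477) = 0.369358 substitutions/site.

0.3694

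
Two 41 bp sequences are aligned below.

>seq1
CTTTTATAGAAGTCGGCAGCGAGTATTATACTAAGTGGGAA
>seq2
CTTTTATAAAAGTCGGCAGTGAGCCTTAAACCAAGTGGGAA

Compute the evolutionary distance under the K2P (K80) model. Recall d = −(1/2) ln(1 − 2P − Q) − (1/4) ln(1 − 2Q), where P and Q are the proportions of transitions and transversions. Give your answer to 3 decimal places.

Of 41 sites, 4 differences are transitions and 2 are transversions, so P = 4/41 ≈ 0.097561 and Q = 2/41 ≈ 0.04878.
Under the Kimura two-parameter model, d = −½ ln(1 − 2P − Q) − ¼ ln(1 − 2Q).
1 − 2P − Q = 0.756098, giving −½ ln(0.756098) = 0.139792.
1 − 2Q = 0.90244, giving −¼ ln(0.90244) = 0.025663.
d = 0.139792 + 0.025663 = 0.165455.

0.165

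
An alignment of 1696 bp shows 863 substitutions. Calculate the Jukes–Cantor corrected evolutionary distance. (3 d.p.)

p = 863/1696 ≈ 0.508844.
d = −(3/4) ln(1 − 4p/3) = −0.75 ln(1 − 0.678459) = −0.75 ln(0.321541)
  = −0.75 × (-1.134630) = 0.850973 substitutions/site.

0.851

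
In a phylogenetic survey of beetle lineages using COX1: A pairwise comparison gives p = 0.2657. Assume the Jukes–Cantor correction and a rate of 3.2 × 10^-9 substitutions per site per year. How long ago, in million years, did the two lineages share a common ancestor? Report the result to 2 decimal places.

51.25

d = −(3/4) ln(1 − 4p/3) = −0.75 ln(1 − 0.354267) = −0.75 ln(0.645733)
  = −0.75 × (-0.437369) = 0.328027 substitutions/site.
Under a molecular clock d = 2μt, so t = d/(2μ) = 0.328027 / (2 × 3.2 × 10^-9) = 51.25 million years.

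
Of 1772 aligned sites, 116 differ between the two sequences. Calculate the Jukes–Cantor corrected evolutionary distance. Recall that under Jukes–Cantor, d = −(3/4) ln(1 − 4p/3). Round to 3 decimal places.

p = 116/1772 ≈ 0.065463.
d = −(3/4) ln(1 − 4p/3) = −0.75 ln(1 − 0.087284) = −0.75 ln(0.912716)
  = −0.75 × (-0.091331) = 0.068498 substitutions/site.

0.068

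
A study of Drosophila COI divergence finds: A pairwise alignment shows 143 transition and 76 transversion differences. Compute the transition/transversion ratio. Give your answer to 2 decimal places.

R = 143/76 = 1.881578… ≈ 1.88 (to 2 d.p.).

1.88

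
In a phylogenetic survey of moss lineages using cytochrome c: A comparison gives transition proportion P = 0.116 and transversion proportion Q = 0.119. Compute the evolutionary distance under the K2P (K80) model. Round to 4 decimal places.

Under the Kimura two-parameter model, d = −½ ln(1 − 2P − Q) − ¼ ln(1 − 2Q).
1 − 2P − Q = 0.649, giving −½ ln(0.649) = 0.216161.
1 − 2Q = 0.762, giving −¼ ln(0.762) = 0.067952.
d = 0.216161 + 0.067952 = 0.284113.

0.2841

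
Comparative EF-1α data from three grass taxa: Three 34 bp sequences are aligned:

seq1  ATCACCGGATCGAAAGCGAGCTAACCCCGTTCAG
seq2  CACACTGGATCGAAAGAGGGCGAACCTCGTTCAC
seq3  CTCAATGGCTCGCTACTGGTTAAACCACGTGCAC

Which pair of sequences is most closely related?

seq1–seq2: 8/34 differ, p = 0.235, d = 0.282.
seq1–seq3: 15/34 differ, p = 0.441, d = 0.665.
seq2–seq3: 12/34 differ, p = 0.353, d = 0.477.
The smallest distance is between seq1 and seq2.

seq1 and seq2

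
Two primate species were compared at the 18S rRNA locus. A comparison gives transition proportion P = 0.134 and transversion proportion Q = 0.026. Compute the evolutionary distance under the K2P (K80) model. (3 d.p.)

0.187

Under the Kimura two-parameter model, d = −½ ln(1 − 2P − Q) − ¼ ln(1 − 2Q).
1 − 2P − Q = 0.706, giving −½ ln(0.706) = 0.174070.
1 − 2Q = 0.948, giving −¼ ln(0.948) = 0.013350.
d = 0.174070 + 0.013350 = 0.187420.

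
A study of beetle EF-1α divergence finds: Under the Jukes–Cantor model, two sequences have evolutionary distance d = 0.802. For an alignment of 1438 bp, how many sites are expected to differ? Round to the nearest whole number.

Invert JC69: p = (3/4)(1 − e^(−4d/3)) = 0.75 × (1 − e^(-1.069333)) = 0.75 × (1 − 0.343237) = 0.492572.
Expected differing sites = pL ≈ 0.492572 × 1438 = 708.318536 ≈ 708.

708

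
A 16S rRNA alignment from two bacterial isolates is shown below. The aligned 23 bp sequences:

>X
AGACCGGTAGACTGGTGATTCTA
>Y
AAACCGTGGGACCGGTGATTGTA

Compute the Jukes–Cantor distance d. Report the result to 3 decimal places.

0.321

The sequences differ at 6 of 23 sites (2, 7, 8, 9, 13, 21), so p = 6/23 ≈ 0.26087.
d = −(3/4) ln(1 − 4p/3) = −0.75 ln(1 − 0.347827) = −0.75 ln(0.652173)
  = −0.75 × (-0.427445) = 0.320584 substitutions/site.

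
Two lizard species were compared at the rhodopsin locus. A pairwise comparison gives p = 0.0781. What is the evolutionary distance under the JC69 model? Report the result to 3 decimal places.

d = −(3/4) ln(1 − 4p/3) = −0.75 ln(1 − 0.104133) = −0.75 ln(0.895867)
  = −0.75 × (-0.109963) = 0.082472 substitutions/site.

0.082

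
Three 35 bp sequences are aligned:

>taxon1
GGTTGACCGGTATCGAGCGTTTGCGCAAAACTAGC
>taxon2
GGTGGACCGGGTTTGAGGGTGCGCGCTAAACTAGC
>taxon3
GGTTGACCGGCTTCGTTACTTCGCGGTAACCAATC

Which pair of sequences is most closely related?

taxon1 and taxon2

taxon1–taxon2: 8/35 differ, p = 0.229, d = 0.273.
taxon1–taxon3: 12/35 differ, p = 0.343, d = 0.458.
taxon2–taxon3: 12/35 differ, p = 0.343, d = 0.458.
The smallest distance is between taxon1 and taxon2.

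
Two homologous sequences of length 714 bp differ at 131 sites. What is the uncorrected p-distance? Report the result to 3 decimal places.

p = 131/714 = 0.183473… ≈ 0.183 (to 3 d.p.).

0.183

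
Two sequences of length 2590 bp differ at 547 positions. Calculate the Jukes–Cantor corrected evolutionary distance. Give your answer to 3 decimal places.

0.248

p = 547/2590 ≈ 0.211197.
d = −(3/4) ln(1 − 4p/3) = −0.75 ln(1 − 0.281596) = −0.75 ln(0.718404)
  = −0.75 × (-0.330723) = 0.248042 substitutions/site.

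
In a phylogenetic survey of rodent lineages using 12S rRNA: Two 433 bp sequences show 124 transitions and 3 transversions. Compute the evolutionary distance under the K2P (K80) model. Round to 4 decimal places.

0.4369

P = 124/433 ≈ 0.286374 and Q = 3/433 ≈ 0.006928.
Under the Kimura two-parameter model, d = −½ ln(1 − 2P − Q) − ¼ ln(1 − 2Q).
1 − 2P − Q = 0.420324, giving −½ ln(0.420324) = 0.433365.
1 − 2Q = 0.986144, giving −¼ ln(0.986144) = 0.003488.
d = 0.433365 + 0.003488 = 0.436853.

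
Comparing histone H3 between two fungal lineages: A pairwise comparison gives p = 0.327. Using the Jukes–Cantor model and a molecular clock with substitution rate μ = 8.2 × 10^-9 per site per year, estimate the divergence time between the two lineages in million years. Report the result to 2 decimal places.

26.19

d = −(3/4) ln(1 − 4p/3) = −0.75 ln(1 − 0.436) = −0.75 ln(0.564)
  = −0.75 × (-0.572701) = 0.429526 substitutions/site.
Under a molecular clock d = 2μt, so t = d/(2μ) = 0.429526 / (2 × 8.2 × 10^-9) = 26.19 million years.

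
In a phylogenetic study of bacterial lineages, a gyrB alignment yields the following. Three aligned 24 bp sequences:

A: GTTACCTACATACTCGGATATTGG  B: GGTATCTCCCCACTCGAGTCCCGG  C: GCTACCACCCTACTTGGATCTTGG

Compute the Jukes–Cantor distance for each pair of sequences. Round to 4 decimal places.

d(A,B) = 0.6082, d(A,C) = 0.3041, d(B,C) = 0.5199

A–B: 10/24 sites differ → p ≈ 0.416667, d = −0.75 ln(1 − 0.555556) = 0.608198 ≈ 0.6082.
A–C: 6/24 sites differ → p = 0.25, d = −0.75 ln(1 − 0.333333) = 0.304098 ≈ 0.3041.
B–C: 9/24 sites differ → p = 0.375, d = −0.75 ln(1 − 0.5) = 0.519860 ≈ 0.5199.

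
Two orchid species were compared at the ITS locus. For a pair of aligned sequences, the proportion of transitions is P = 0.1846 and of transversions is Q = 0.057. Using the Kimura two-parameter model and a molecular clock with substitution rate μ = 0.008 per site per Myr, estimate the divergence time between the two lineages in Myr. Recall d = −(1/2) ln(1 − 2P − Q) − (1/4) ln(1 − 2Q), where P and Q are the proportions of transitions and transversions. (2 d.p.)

Under the Kimura two-parameter model, d = −½ ln(1 − 2P − Q) − ¼ ln(1 − 2Q).
1 − 2P − Q = 0.5738, giving −½ ln(0.5738) = 0.277737.
1 − 2Q = 0.886, giving −¼ ln(0.886) = 0.030260.
d = 0.277737 + 0.030260 = 0.307997.
Under a molecular clock d = 2μt, so t = d/(2μ) = 0.307997 / (2 × 0.008) = 19.25 Myr.

19.25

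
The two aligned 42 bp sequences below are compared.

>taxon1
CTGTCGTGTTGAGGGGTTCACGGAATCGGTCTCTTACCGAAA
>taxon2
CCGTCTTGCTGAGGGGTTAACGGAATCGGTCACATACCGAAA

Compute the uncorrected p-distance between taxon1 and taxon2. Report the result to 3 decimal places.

The sequences differ at 6 of 42 positions (sites 2, 6, 9, 19, 32, 34).
p = 6/42 = 0.142857… ≈ 0.143 (to 3 d.p.).

0.143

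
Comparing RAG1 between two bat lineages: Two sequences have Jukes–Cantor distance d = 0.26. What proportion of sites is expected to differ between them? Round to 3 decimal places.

p = (3/4)(1 − e^(−4d/3)) = 0.75 × (1 − e^(-0.346667)) = 0.75 × (1 − 0.707041) = 0.219719.

0.220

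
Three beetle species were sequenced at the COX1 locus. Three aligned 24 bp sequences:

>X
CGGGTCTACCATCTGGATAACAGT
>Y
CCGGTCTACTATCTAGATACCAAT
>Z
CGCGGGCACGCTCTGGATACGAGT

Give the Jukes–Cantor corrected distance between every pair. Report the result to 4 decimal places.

X–Y: 5/24 sites differ → p ≈ 0.208333, d = −0.75 ln(1 − 0.277777) = 0.244066 ≈ 0.2441.
X–Z: 8/24 sites differ → p ≈ 0.333333, d = −0.75 ln(1 − 0.444444) = 0.440839 ≈ 0.4408.
Y–Z: 10/24 sites differ → p ≈ 0.416667, d = −0.75 ln(1 − 0.555556) = 0.608198 ≈ 0.6082.

d(X,Y) = 0.2441, d(X,Z) = 0.4408, d(Y,Z) = 0.6082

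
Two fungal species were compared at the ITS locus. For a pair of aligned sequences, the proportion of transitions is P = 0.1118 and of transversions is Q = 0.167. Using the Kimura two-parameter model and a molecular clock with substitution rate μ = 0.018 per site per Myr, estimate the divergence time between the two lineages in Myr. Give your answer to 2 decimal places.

Under the Kimura two-parameter model, d = −½ ln(1 − 2P − Q) − ¼ ln(1 − 2Q).
1 − 2P − Q = 0.6094, giving −½ ln(0.6094) = 0.247640.
1 − 2Q = 0.666, giving −¼ ln(0.666) = 0.101616.
d = 0.247640 + 0.101616 = 0.349256.
Under a molecular clock d = 2μt, so t = d/(2μ) = 0.349256 / (2 × 0.018) = 9.70 Myr.

9.70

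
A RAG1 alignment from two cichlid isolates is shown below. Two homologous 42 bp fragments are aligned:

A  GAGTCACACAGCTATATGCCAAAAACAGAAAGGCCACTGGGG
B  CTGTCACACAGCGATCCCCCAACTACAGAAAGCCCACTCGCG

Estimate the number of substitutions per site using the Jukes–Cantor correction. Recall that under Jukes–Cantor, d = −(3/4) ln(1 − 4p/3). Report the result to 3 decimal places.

The sequences differ at 11 of 42 sites, so p = 11/42 ≈ 0.261905.
d = −(3/4) ln(1 − 4p/3) = −0.75 ln(1 − 0.349207) = −0.75 ln(0.650793)
  = −0.75 × (-0.429564) = 0.322173 substitutions/site.

0.322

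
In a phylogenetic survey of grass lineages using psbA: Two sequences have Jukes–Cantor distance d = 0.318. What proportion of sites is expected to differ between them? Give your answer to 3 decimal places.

0.259

p = (3/4)(1 − e^(−4d/3)) = 0.75 × (1 − e^(-0.424)) = 0.75 × (1 − 0.654424) = 0.259182.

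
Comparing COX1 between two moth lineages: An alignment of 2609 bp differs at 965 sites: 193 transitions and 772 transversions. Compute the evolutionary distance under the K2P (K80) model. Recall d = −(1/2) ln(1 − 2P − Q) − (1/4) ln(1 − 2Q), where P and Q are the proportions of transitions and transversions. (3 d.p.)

0.517

P = 193/2609 ≈ 0.073975 and Q = 772/2609 ≈ 0.295899.
Under the Kimura two-parameter model, d = −½ ln(1 − 2P − Q) − ¼ ln(1 − 2Q).
1 − 2P − Q = 0.556151, giving −½ ln(0.556151) = 0.293358.
1 − 2Q = 0.408202, giving −¼ ln(0.408202) = 0.223998.
d = 0.293358 + 0.223998 = 0.517356.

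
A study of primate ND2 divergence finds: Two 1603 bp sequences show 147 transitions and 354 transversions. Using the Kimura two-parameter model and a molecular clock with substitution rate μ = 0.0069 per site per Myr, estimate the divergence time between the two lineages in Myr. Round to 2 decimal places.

29.32

P = 147/1603 ≈ 0.091703 and Q = 354/1603 ≈ 0.220836.
Under the Kimura two-parameter model, d = −½ ln(1 − 2P − Q) − ¼ ln(1 − 2Q).
1 − 2P − Q = 0.595758, giving −½ ln(0.595758) = 0.258960.
1 − 2Q = 0.558328, giving −¼ ln(0.558328) = 0.145702.
d = 0.258960 + 0.145702 = 0.404662.
Under a molecular clock d = 2μt, so t = d/(2μ) = 0.404662 / (2 × 0.0069) = 29.32 Myr.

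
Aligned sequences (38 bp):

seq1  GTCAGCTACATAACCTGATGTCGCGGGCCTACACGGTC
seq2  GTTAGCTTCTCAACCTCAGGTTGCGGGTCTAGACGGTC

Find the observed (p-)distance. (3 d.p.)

0.237

The sequences differ at 9 of 38 positions (sites 3, 8, 10, 11, 17, 19, 22, 28, 32).
p = 9/38 = 0.236842… ≈ 0.237 (to 3 d.p.).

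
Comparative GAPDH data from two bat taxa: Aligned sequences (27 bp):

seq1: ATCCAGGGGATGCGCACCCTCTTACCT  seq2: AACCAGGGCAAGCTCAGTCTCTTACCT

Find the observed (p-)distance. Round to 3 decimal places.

0.222

The sequences differ at 6 of 27 positions (sites 2, 9, 11, 14, 17, 18).
p = 6/27 = 0.222222… ≈ 0.222 (to 3 d.p.).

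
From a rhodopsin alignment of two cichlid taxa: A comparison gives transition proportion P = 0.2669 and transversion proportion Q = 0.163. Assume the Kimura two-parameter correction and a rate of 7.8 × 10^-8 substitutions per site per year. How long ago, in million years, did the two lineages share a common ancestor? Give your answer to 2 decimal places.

4.46

Under the Kimura two-parameter model, d = −½ ln(1 − 2P − Q) − ¼ ln(1 − 2Q).
1 − 2P − Q = 0.3032, giving −½ ln(0.3032) = 0.596681.
1 − 2Q = 0.674, giving −¼ ln(0.674) = 0.098631.
d = 0.596681 + 0.098631 = 0.695312.
Under a molecular clock d = 2μt, so t = d/(2μ) = 0.695312 / (2 × 7.8 × 10^-8) = 4.46 million years.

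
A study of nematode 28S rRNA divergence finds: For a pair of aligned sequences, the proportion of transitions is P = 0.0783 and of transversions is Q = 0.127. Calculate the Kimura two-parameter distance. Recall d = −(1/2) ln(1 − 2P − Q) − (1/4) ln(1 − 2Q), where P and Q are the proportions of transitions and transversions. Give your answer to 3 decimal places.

0.240

Under the Kimura two-parameter model, d = −½ ln(1 − 2P − Q) − ¼ ln(1 − 2Q).
1 − 2P − Q = 0.7164, giving −½ ln(0.7164) = 0.166758.
1 − 2Q = 0.746, giving −¼ ln(0.746) = 0.073257.
d = 0.166758 + 0.073257 = 0.240015.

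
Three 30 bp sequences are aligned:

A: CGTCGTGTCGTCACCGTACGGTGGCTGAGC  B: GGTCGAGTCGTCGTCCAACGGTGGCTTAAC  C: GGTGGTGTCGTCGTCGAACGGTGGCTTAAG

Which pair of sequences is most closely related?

A–B: 8/30 differ, p = 0.267, d = 0.330.
A–C: 8/30 differ, p = 0.267, d = 0.330.
B–C: 4/30 differ, p = 0.133, d = 0.147.
The smallest distance is between B and C.

B and C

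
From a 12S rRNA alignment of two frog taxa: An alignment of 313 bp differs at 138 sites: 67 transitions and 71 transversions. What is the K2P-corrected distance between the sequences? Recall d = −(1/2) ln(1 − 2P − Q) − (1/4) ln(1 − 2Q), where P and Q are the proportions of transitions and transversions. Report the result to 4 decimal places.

0.6832

P = 67/313 ≈ 0.214058 and Q = 71/313 ≈ 0.226837.
Under the Kimura two-parameter model, d = −½ ln(1 − 2P − Q) − ¼ ln(1 − 2Q).
1 − 2P − Q = 0.345047, giving −½ ln(0.345047) = 0.532037.
1 − 2Q = 0.546326, giving −¼ ln(0.546326) = 0.151135.
d = 0.532037 + 0.151135 = 0.683172.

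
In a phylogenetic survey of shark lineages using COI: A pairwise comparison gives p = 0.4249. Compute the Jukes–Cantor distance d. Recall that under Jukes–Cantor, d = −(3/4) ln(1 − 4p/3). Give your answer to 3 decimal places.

0.627

d = −(3/4) ln(1 − 4p/3) = −0.75 ln(1 − 0.566533) = −0.75 ln(0.433467)
  = −0.75 × (-0.835940) = 0.626955 substitutions/site.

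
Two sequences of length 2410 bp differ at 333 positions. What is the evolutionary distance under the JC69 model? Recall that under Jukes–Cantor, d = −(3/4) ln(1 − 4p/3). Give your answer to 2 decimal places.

p = 333/2410 ≈ 0.138174.
d = −(3/4) ln(1 − 4p/3) = −0.75 ln(1 − 0.184232) = −0.75 ln(0.815768)
  = −0.75 × (-0.203625) = 0.152719 substitutions/site.

0.15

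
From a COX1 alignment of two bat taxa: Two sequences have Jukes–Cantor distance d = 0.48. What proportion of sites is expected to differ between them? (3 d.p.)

p = (3/4)(1 − e^(−4d/3)) = 0.75 × (1 − e^(-0.64)) = 0.75 × (1 − 0.527292) = 0.354531.

0.355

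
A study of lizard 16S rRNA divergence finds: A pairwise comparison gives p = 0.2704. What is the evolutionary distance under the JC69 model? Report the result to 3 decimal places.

d = −(3/4) ln(1 − 4p/3) = −0.75 ln(1 − 0.360533) = −0.75 ln(0.639467)
  = −0.75 × (-0.447120) = 0.335340 substitutions/site.

0.335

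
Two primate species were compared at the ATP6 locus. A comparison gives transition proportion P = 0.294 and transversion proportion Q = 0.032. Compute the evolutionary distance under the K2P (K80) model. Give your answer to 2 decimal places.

Under the Kimura two-parameter model, d = −½ ln(1 − 2P − Q) − ¼ ln(1 − 2Q).
1 − 2P − Q = 0.38, giving −½ ln(0.38) = 0.483792.
1 − 2Q = 0.936, giving −¼ ln(0.936) = 0.016535.
d = 0.483792 + 0.016535 = 0.500327.

0.50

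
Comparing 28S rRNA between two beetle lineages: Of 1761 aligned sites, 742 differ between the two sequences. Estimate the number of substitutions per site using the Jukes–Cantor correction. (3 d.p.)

0.619

p = 742/1761 ≈ 0.421352.
d = −(3/4) ln(1 − 4p/3) = −0.75 ln(1 − 0.561803) = −0.75 ln(0.438197)
  = −0.75 × (-0.825087) = 0.618815 substitutions/site.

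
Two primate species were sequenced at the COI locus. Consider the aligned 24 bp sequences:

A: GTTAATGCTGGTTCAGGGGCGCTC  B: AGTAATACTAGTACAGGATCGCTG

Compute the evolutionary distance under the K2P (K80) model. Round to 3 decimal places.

Of 24 sites, 4 differences are transitions and 4 are transversions, so P = 4/24 ≈ 0.166667 and Q = 4/24 ≈ 0.166667.
Under the Kimura two-parameter model, d = −½ ln(1 − 2P − Q) − ¼ ln(1 − 2Q).
1 − 2P − Q = 0.499999, giving −½ ln(0.499999) = 0.346575.
1 − 2Q = 0.666666, giving −¼ ln(0.666666) = 0.101367.
d = 0.346575 + 0.101367 = 0.447942.

0.448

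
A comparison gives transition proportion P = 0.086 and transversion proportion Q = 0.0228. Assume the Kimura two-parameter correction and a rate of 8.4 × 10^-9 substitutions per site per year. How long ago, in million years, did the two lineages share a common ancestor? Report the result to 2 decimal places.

7.14

Under the Kimura two-parameter model, d = −½ ln(1 − 2P − Q) − ¼ ln(1 − 2Q).
1 − 2P − Q = 0.8052, giving −½ ln(0.8052) = 0.108332.
1 − 2Q = 0.9544, giving −¼ ln(0.9544) = 0.011668.
d = 0.108332 + 0.011668 = 0.120000.
Under a molecular clock d = 2μt, so t = d/(2μ) = 0.120000 / (2 × 8.4 × 10^-9) = 7.14 million years.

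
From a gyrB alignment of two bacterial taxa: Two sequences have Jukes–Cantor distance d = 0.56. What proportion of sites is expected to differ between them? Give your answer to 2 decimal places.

0.39

p = (3/4)(1 − e^(−4d/3)) = 0.75 × (1 − e^(-0.746667)) = 0.75 × (1 − 0.473944) = 0.394542.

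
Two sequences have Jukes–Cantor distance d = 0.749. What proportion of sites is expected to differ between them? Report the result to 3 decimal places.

p = (3/4)(1 − e^(−4d/3)) = 0.75 × (1 − e^(-0.998667)) = 0.75 × (1 − 0.368370) = 0.473723.

0.474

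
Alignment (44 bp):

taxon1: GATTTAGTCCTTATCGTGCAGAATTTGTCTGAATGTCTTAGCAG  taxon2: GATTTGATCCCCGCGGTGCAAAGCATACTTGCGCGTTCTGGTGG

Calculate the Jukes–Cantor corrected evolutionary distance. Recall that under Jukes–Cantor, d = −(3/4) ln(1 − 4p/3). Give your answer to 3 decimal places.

0.824

The sequences differ at 22 of 44 sites, so p = 22/44 = 0.5.
d = −(3/4) ln(1 − 4p/3) = −0.75 ln(1 − 0.666667) = −0.75 ln(0.333333)
  = −0.75 × (-1.098613) = 0.823960 substitutions/site.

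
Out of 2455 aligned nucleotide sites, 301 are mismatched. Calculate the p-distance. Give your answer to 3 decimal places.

p = 301/2455 = 0.122606… ≈ 0.123 (to 3 d.p.).

0.123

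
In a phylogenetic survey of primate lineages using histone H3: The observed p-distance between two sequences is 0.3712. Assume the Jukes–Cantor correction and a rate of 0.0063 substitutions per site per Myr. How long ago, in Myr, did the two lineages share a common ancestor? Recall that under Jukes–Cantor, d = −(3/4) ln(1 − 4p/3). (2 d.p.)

40.66

d = −(3/4) ln(1 − 4p/3) = −0.75 ln(1 − 0.494933) = −0.75 ln(0.505067)
  = −0.75 × (-0.683064) = 0.512298 substitutions/site.
Under a molecular clock d = 2μt, so t = d/(2μ) = 0.512298 / (2 × 0.0063) = 40.66 Myr.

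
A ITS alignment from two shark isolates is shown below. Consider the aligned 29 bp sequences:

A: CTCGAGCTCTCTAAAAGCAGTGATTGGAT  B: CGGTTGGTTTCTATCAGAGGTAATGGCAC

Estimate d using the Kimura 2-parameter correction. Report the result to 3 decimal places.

Of 29 sites, 4 differences are transitions and 10 are transversions, so P = 4/29 ≈ 0.137931 and Q = 10/29 ≈ 0.344828.
Under the Kimura two-parameter model, d = −½ ln(1 − 2P − Q) − ¼ ln(1 − 2Q).
1 − 2P − Q = 0.37931, giving −½ ln(0.37931) = 0.484701.
1 − 2Q = 0.310344, giving −¼ ln(0.310344) = 0.292518.
d = 0.484701 + 0.292518 = 0.777219.

0.777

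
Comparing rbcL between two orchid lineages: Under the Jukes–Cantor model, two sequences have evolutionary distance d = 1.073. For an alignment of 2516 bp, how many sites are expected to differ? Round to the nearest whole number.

Invert JC69: p = (3/4)(1 − e^(−4d/3)) = 0.75 × (1 − e^(-1.430667)) = 0.75 × (1 − 0.239149) = 0.570638.
Expected differing sites = pL ≈ 0.570638 × 2516 = 1435.725208 ≈ 1436.

1436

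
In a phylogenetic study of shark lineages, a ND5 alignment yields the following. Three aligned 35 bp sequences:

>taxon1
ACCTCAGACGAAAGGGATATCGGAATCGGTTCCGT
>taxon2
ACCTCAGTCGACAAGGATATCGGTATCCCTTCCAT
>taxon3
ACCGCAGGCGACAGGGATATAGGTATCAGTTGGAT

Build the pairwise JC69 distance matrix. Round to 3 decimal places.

d(taxon1,taxon2) = 0.233, d(taxon1,taxon3) = 0.315, d(taxon2,taxon3) = 0.273

taxon1–taxon2: 7/35 sites differ → p = 0.2, d = −0.75 ln(1 − 0.266667) = 0.232617 ≈ 0.233.
taxon1–taxon3: 9/35 sites differ → p ≈ 0.257143, d = −0.75 ln(1 − 0.342857) = 0.314890 ≈ 0.315.
taxon2–taxon3: 8/35 sites differ → p ≈ 0.228571, d = −0.75 ln(1 − 0.304761) = 0.272625 ≈ 0.273.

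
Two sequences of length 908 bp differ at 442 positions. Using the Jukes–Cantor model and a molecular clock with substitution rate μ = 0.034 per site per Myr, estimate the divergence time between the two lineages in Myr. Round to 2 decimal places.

11.55

p = 442/908 ≈ 0.486784.
d = −(3/4) ln(1 − 4p/3) = −0.75 ln(1 − 0.649045) = −0.75 ln(0.350955)
  = −0.75 × (-1.047097) = 0.785323 substitutions/site.
Under a molecular clock d = 2μt, so t = d/(2μ) = 0.785323 / (2 × 0.034) = 11.55 Myr.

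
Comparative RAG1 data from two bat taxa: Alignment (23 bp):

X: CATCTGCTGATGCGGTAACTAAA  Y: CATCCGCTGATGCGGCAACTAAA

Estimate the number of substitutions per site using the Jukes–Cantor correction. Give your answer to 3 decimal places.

The sequences differ at 2 of 23 sites (5, 16), so p = 2/23 ≈ 0.086957.
d = −(3/4) ln(1 − 4p/3) = −0.75 ln(1 − 0.115943) = −0.75 ln(0.884057)
  = −0.75 × (-0.123234) = 0.092426 substitutions/site.

0.092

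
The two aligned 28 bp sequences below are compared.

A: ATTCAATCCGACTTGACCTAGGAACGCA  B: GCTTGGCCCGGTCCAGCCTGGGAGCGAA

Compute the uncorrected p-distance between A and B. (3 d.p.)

The sequences differ at 15 of 28 positions.
p = 15/28 = 0.535714… ≈ 0.536 (to 3 d.p.).

0.536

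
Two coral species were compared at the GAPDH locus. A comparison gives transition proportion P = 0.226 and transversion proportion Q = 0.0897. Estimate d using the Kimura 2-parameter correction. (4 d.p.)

Under the Kimura two-parameter model, d = −½ ln(1 − 2P − Q) − ¼ ln(1 − 2Q).
1 − 2P − Q = 0.4583, giving −½ ln(0.4583) = 0.390116.
1 − 2Q = 0.8206, giving −¼ ln(0.8206) = 0.049430.
d = 0.390116 + 0.049430 = 0.439546.

0.4395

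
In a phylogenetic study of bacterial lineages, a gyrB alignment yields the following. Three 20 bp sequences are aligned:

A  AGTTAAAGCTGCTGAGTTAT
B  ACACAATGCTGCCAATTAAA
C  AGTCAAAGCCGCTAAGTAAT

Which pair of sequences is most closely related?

A and C

A–B: 9/20 differ, p = 0.450, d = 0.687.
A–C: 4/20 differ, p = 0.200, d = 0.233.
B–C: 7/20 differ, p = 0.350, d = 0.471.
The smallest distance is between A and C.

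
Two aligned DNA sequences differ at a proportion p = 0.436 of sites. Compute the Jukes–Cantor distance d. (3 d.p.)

0.653

d = −(3/4) ln(1 − 4p/3) = −0.75 ln(1 − 0.581333) = −0.75 ln(0.418667)
  = −0.75 × (-0.870679) = 0.653009 substitutions/site.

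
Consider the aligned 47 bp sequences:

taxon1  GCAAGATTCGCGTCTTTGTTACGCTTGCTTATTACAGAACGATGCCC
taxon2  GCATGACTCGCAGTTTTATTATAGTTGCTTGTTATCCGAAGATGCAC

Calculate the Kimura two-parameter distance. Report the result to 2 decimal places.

Of 47 sites, 9 differences are transitions and 7 are transversions, so P = 9/47 ≈ 0.191489 and Q = 7/47 ≈ 0.148936.
Under the Kimura two-parameter model, d = −½ ln(1 − 2P − Q) − ¼ ln(1 − 2Q).
1 − 2P − Q = 0.468086, giving −½ ln(0.468086) = 0.379552.
1 − 2Q = 0.702128, giving −¼ ln(0.702128) = 0.088410.
d = 0.379552 + 0.088410 = 0.467962.

0.47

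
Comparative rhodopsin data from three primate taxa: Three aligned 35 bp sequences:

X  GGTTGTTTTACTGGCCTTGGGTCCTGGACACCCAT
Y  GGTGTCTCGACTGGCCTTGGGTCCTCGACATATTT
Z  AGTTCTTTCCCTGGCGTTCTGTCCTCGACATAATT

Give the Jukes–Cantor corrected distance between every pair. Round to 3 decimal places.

X–Y: 10/35 sites differ → p ≈ 0.285714, d = −0.75 ln(1 − 0.380952) = 0.359679 ≈ 0.360.
X–Z: 12/35 sites differ → p ≈ 0.342857, d = −0.75 ln(1 − 0.457143) = 0.458182 ≈ 0.458.
Y–Z: 11/35 sites differ → p ≈ 0.314286, d = −0.75 ln(1 − 0.419048) = 0.407315 ≈ 0.407.

d(X,Y) = 0.360, d(X,Z) = 0.458, d(Y,Z) = 0.407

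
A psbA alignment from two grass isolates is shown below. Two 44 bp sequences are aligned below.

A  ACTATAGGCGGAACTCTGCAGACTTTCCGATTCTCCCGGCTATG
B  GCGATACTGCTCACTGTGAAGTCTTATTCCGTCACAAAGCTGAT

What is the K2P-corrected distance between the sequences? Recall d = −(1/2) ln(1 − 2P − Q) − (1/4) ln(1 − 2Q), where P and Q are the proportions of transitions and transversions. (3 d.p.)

1.036

Of 44 sites, 5 differences are transitions and 19 are transversions, so P = 5/44 ≈ 0.113636 and Q = 19/44 ≈ 0.431818.
Under the Kimura two-parameter model, d = −½ ln(1 − 2P − Q) − ¼ ln(1 − 2Q).
1 − 2P − Q = 0.34091, giving −½ ln(0.34091) = 0.538068.
1 − 2Q = 0.136364, giving −¼ ln(0.136364) = 0.498107.
d = 0.538068 + 0.498107 = 1.036175.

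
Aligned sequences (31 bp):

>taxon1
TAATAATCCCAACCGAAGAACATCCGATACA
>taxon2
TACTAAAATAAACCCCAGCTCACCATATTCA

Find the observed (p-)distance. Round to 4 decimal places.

The sequences differ at 13 of 31 positions.
p = 13/31 = 0.419354… ≈ 0.4194 (to 4 d.p.).

0.4194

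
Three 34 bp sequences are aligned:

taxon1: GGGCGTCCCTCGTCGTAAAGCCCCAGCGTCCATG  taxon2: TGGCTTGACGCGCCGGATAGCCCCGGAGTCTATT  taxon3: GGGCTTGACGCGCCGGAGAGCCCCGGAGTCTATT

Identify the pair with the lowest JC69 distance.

taxon1–taxon2: 12/34 differ, p = 0.353, d = 0.477.
taxon1–taxon3: 11/34 differ, p = 0.324, d = 0.423.
taxon2–taxon3: 2/34 differ, p = 0.059, d = 0.061.
The smallest distance is between taxon2 and taxon3.

taxon2 and taxon3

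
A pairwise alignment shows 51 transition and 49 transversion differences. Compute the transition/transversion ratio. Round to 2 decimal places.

R = 51/49 = 1.040816… ≈ 1.04 (to 2 d.p.).

1.04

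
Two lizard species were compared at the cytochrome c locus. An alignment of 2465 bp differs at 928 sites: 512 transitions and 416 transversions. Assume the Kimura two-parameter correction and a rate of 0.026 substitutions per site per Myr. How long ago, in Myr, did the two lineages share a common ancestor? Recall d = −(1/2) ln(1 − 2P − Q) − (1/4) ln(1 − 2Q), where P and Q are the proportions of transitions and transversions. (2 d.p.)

10.42

P = 512/2465 ≈ 0.207708 and Q = 416/2465 ≈ 0.168763.
Under the Kimura two-parameter model, d = −½ ln(1 − 2P − Q) − ¼ ln(1 − 2Q).
1 − 2P − Q = 0.415821, giving −½ ln(0.415821) = 0.438750.
1 − 2Q = 0.662474, giving −¼ ln(0.662474) = 0.102943.
d = 0.438750 + 0.102943 = 0.541693.
Under a molecular clock d = 2μt, so t = d/(2μ) = 0.541693 / (2 × 0.026) = 10.42 Myr.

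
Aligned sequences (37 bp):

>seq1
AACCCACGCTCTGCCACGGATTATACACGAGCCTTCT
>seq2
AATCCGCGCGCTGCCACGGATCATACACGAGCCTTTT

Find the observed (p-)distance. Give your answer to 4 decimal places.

0.1351

The sequences differ at 5 of 37 positions (sites 3, 6, 10, 22, 36).
p = 5/37 = 0.135135… ≈ 0.1351 (to 4 d.p.).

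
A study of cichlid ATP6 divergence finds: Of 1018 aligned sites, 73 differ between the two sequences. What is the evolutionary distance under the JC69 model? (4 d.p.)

p = 73/1018 ≈ 0.071709.
d = −(3/4) ln(1 − 4p/3) = −0.75 ln(1 − 0.095612) = −0.75 ln(0.904388)
  = −0.75 × (-0.100497) = 0.075373 substitutions/site.

0.0754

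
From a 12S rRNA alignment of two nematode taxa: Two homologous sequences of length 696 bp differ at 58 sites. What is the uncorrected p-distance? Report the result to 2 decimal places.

p = 58/696 = 0.083333… ≈ 0.08 (to 2 d.p.).

0.08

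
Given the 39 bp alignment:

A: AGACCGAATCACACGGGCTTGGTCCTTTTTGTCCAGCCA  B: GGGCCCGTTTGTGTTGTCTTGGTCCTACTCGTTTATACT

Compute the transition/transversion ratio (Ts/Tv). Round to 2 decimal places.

1.50

Transitions are A↔G and C↔T; transversions are all other mismatches.
Transitions: 12. Transversions: 8.
R = 12/8 = 1.50.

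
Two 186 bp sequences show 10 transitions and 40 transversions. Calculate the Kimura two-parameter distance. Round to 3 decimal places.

P = 10/186 ≈ 0.053763 and Q = 40/186 ≈ 0.215054.
Under the Kimura two-parameter model, d = −½ ln(1 − 2P − Q) − ¼ ln(1 − 2Q).
1 − 2P − Q = 0.67742, giving −½ ln(0.67742) = 0.194732.
1 − 2Q = 0.569892, giving −¼ ln(0.569892) = 0.140577.
d = 0.194732 + 0.140577 = 0.335309.

0.335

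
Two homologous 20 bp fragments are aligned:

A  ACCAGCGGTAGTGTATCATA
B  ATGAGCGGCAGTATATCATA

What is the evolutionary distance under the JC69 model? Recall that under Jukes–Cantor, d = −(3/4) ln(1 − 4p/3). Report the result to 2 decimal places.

0.23

The sequences differ at 4 of 20 sites (2, 3, 9, 13), so p = 4/20 = 0.2.
d = −(3/4) ln(1 − 4p/3) = −0.75 ln(1 − 0.266667) = −0.75 ln(0.733333)
  = −0.75 × (-0.310155) = 0.232616 substitutions/site.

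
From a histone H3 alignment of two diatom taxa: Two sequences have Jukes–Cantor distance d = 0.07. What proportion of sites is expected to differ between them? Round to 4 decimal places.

0.0668

p = (3/4)(1 − e^(−4d/3)) = 0.75 × (1 − e^(-0.093333)) = 0.75 × (1 − 0.910890) = 0.066833.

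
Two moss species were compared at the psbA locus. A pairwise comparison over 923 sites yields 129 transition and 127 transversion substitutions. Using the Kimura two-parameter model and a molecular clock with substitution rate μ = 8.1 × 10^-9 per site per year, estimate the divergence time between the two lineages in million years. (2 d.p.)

P = 129/923 ≈ 0.139762 and Q = 127/923 ≈ 0.137595.
Under the Kimura two-parameter model, d = −½ ln(1 − 2P − Q) − ¼ ln(1 − 2Q).
1 − 2P − Q = 0.582881, giving −½ ln(0.582881) = 0.269886.
1 − 2Q = 0.72481, giving −¼ ln(0.72481) = 0.080461.
d = 0.269886 + 0.080461 = 0.350347.
Under a molecular clock d = 2μt, so t = d/(2μ) = 0.350347 / (2 × 8.1 × 10^-9) = 21.63 million years.

21.63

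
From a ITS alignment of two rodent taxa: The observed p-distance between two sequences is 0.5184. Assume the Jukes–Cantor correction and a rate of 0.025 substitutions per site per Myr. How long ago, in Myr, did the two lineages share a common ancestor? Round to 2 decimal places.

17.63

d = −(3/4) ln(1 − 4p/3) = −0.75 ln(1 − 0.6912) = −0.75 ln(0.3088)
  = −0.75 × (-1.175061) = 0.881296 substitutions/site.
Under a molecular clock d = 2μt, so t = d/(2μ) = 0.881296 / (2 × 0.025) = 17.63 Myr.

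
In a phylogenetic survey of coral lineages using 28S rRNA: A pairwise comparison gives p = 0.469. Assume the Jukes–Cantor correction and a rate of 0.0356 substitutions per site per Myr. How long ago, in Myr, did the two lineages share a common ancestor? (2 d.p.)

10.34

d = −(3/4) ln(1 − 4p/3) = −0.75 ln(1 − 0.625333) = −0.75 ln(0.374667)
  = −0.75 × (-0.981718) = 0.736289 substitutions/site.
Under a molecular clock d = 2μt, so t = d/(2μ) = 0.736289 / (2 × 0.0356) = 10.34 Myr.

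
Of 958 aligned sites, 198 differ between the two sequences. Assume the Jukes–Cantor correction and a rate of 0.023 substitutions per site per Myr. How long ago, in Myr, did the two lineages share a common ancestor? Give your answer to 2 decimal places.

5.26

p = 198/958 ≈ 0.206681.
d = −(3/4) ln(1 − 4p/3) = −0.75 ln(1 − 0.275575) = −0.75 ln(0.724425)
  = −0.75 × (-0.322377) = 0.241783 substitutions/site.
Under a molecular clock d = 2μt, so t = d/(2μ) = 0.241783 / (2 × 0.023) = 5.26 Myr.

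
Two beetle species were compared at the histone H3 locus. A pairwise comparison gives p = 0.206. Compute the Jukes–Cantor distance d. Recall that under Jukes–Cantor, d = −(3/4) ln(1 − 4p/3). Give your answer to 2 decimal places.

d = −(3/4) ln(1 − 4p/3) = −0.75 ln(1 − 0.274667) = −0.75 ln(0.725333)
  = −0.75 × (-0.321124) = 0.240843 substitutions/site.

0.24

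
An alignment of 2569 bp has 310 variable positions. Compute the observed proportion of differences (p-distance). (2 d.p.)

0.12

p = 310/2569 = 0.120669… ≈ 0.12 (to 2 d.p.).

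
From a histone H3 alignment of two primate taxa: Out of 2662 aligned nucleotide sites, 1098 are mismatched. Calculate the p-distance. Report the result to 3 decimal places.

0.412

p = 1098/2662 = 0.412471… ≈ 0.412 (to 3 d.p.).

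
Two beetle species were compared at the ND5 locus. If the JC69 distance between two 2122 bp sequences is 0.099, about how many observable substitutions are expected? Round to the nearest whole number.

Invert JC69: p = (3/4)(1 − e^(−4d/3)) = 0.75 × (1 − e^(-0.132)) = 0.75 × (1 − 0.876341) = 0.092744.
Expected differing sites = pL ≈ 0.092744 × 2122 = 196.802768 ≈ 197.

197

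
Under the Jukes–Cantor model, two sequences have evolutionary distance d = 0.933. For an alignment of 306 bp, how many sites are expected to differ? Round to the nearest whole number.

163

Invert JC69: p = (3/4)(1 − e^(−4d/3)) = 0.75 × (1 − e^(-1.244)) = 0.75 × (1 − 0.288229) = 0.533828.
Expected differing sites = pL ≈ 0.533828 × 306 = 163.351368 ≈ 163.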